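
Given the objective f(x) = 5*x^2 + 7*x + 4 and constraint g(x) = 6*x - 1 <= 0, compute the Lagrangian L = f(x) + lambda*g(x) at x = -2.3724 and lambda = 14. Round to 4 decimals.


Step 1: Evaluate f(x).
f(-2.3724) = 5*(-2.3724)^2 + 7*(-2.3724) + 4 = 15.5346
Step 2: Evaluate g(x).
g(-2.3724) = 6*-2.3724 - 1 = -15.2344
Step 3: Compute Lagrangian.
L = 15.5346 + 14*-15.2344 = -197.747


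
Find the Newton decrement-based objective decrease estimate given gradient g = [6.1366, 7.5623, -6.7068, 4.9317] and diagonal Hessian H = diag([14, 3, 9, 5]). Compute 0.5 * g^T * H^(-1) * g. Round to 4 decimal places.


Step 1: H is diagonal, so H^(-1) * g = [0.4383, 2.5208, -0.7452, 0.9863].
Step 2: g^T H^(-1) g = sum_i g_i^2 / H_ii
  = (6.1366)^2/14 + (7.5623)^2/3 + (-6.7068)^2/9 + (4.9317)^2/5
  = 2.6898 + 19.0628 + 4.9979 + 4.8643 = 31.6149
Step 3: Objective decrease = 0.5 * g^T H^(-1) g = 15.8074


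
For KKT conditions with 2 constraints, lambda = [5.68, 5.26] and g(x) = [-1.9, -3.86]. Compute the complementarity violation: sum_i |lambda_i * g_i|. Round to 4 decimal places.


KKT complementary slackness check:
lambda_1 * g_1 = 5.68 * -1.9 = -10.792
lambda_2 * g_2 = 5.26 * -3.86 = -20.3036
Total violation = 10.792 + 20.3036 = 31.0956


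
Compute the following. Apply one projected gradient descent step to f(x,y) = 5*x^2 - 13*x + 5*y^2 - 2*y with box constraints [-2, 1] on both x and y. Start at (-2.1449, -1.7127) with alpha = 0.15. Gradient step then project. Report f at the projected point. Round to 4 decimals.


Step 1: Compute gradient at (-2.1449, -1.7127).
grad_x = 2*5*-2.1449 - 13 = -34.449
grad_y = 2*5*-1.7127 - 2 = -19.127
Step 2: Gradient step.
x_raw = -2.1449 - 0.15*-34.449 = 3.0225
y_raw = -1.7127 - 0.15*-19.127 = 1.1564
Step 3: Project onto [-2, 1].
x_proj = clip(3.0225) = 1.0
y_proj = clip(1.1564) = 1.0
Step 4: Evaluate f.
f(1.0, 1.0) = -5.0


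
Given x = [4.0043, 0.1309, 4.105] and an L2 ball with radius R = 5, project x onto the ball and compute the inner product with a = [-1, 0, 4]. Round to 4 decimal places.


Step 1: Compute ||x|| (intermediates to 6 decimals).
||x|| = sqrt(4.0043^2 + 0.1309^2 + 4.105^2) = 5.736077
Step 2: Project.
Since ||x|| > R, scale = R/||x|| = 5/5.736077 = 0.871676, proj(x) = scale * x
proj(x) = [3.490452, 0.114102, 3.57823]
Step 3: Dot product.
a^T * proj(x) = -1*3.490452 + 0*0.114102 + 4*3.57823 = 10.8225


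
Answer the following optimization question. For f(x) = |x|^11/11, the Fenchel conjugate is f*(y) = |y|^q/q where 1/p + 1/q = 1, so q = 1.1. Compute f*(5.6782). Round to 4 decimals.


The conjugate exponent q satisfies 1/p + 1/q = 1.
p = 11, so q = 11/(11 - 1) = 1.1
|y|^q = 5.6782^1.1 = 6.7551
f*(5.6782) = 6.7551 / 1.1 = 6.141


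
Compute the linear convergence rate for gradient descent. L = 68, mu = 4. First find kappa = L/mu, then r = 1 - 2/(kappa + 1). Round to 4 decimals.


Step 1: Compute the condition number.
kappa = L/mu = 68/4 = 17.0
Step 2: Compute the convergence rate.
r = 1 - 2/(kappa + 1) = 1 - 2*mu/(L + mu) = (L - mu)/(L + mu) = 64/72 = 0.8889


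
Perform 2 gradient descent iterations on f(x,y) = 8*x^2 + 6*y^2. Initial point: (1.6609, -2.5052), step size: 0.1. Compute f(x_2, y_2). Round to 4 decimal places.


Gradient descent on f(x,y) = 8*x^2 + 6*y^2.
Starting point: (1.6609, -2.5052), alpha = 0.1
Step 1: grad_x = 2*8*1.6609 = 26.5744, grad_y = 2*6*-2.5052 = -30.0624
  x_1 = 1.6609 - 0.1*26.5744 = -0.9965
  y_1 = -2.5052 - 0.1*-30.0624 = 0.501
Step 2: grad_x = 2*8*-0.9965 = -15.9446, grad_y = 2*6*0.501 = 6.0125
  x_2 = -0.9965 - 0.1*-15.9446 = 0.5979
  y_2 = 0.501 - 0.1*6.0125 = -0.1002
f(0.5979, -0.1002) = 8*0.5979^2 + 6*(-0.1002)^2 = 2.9204


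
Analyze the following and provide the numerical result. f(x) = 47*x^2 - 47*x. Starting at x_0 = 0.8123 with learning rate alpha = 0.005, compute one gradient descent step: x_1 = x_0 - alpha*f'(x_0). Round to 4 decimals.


We compute the gradient at x_0 and apply the update.
f'(x) = 94*x - 47
f'(0.8123) = 94*0.8123 - 47 = 29.3562
x_1 = 0.8123 - 0.005*29.3562 = 0.6655


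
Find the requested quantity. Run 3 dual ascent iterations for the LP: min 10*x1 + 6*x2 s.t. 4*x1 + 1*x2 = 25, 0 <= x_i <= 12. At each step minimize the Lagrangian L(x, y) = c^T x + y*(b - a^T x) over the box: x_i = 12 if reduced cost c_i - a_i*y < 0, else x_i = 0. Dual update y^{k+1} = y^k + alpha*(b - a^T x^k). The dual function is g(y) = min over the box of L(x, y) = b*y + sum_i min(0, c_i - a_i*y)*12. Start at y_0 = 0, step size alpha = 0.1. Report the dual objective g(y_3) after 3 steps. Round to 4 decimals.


Dual ascent for LP: min 10*x1 + 6*x2, 4*x1 + 1*x2 = 25, 0 <= x_i <= 12
Step 1: y^k = 0.0, reduced costs: (10.0, 6.0)
  x^k = (0.0, 0.0), subgradient = b - a^T x = 25.0
  y^{k+1} = 0.0 + 0.1*25.0 = 2.5
Step 2: y^k = 2.5, reduced costs: (0.0, 3.5)
  x^k = (0.0, 0.0), subgradient = b - a^T x = 25.0
  y^{k+1} = 2.5 + 0.1*25.0 = 5.0
Step 3: y^k = 5.0, reduced costs: (-10.0, 1.0)
  x^k = (12.0, 0.0), subgradient = b - a^T x = -23.0
  y^{k+1} = 5.0 + 0.1*-23.0 = 2.7
Dual objective at y_3 = 2.7: reduced costs (-0.8, 3.3), box minimizer x = (12.0, 0.0)
g(y_3) = b*y + (c1 - a1*y)*x1 + (c2 - a2*y)*x2 = 25*2.7 + (-0.8)*12.0 + 3.3*0.0 = 67.5 - 9.6 + 0.0 = 57.9


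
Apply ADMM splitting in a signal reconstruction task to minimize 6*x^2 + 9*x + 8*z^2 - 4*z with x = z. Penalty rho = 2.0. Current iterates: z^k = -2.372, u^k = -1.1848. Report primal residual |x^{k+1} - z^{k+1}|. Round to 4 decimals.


ADMM iteration with rho = 2.0, z^k = -2.372, u^k = -1.1848
Step 1: x-update.
Minimize 6*x^2 + 9*x + (2.0/2)*(x + 2.372 - 1.1848)^2
FOC: (2*6 + 2.0)*x = -9 + 2.0*(-2.372 + 1.1848)
x^{k+1} = -0.8125
Step 2: z-update.
Minimize 8*z^2 - 4*z + (2.0/2)*(-0.8125 - z - 1.1848)^2
FOC: (2*8 + 2.0)*z = 4 + 2.0*(-0.8125 - 1.1848)
z^{k+1} = 0.0003
Step 3: u-update.
u^{k+1} = -1.1848 - 0.8125 - 0.0003 = -1.9976
Step 4: Primal residual = |-0.8125 - 0.0003| = 0.8128


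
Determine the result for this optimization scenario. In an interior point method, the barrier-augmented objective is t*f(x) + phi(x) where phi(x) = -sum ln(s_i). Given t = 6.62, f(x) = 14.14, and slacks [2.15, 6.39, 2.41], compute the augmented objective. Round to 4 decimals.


Step 1: Compute log-barrier.
ln values: [0.7655, 1.8547, 0.8796]
phi = -(0.7655 + 1.8547 + 0.8796) = -3.4998
Step 2: Compute augmented objective.
t*f(x) = 6.62*14.14 = 93.6068
Total = 93.6068 - 3.4998 = 90.107


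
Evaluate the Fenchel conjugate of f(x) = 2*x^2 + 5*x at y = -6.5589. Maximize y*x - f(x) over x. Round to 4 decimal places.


f*(y) = sup_x {y*x - a*x^2 - b*x} = sup_x {(y-b)*x - a*x^2}
FOC: (y - b) - 2a*x = 0 => x* = (y - b)/(2a)
x* = (-6.5589 - 5)/(2*2) = -2.8897
f*(-6.5589) = (y-b)^2/(4a) = (-6.5589 - 5)^2/(4*2)
= 133.6082/8 = 16.701


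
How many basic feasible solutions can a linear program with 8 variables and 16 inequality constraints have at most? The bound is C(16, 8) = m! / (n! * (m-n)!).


Each vertex corresponds to some choice of n active constraints out of m, so the number of vertices is at most C(m, n) = m! / (n!(m-n)!).
m = 16, n = 8
Numerator: 16 * 15 * 14 * 13 * 12 * 11 * 10 * 9
Denominator: 8! = 40320
C(16, 8) = 12870


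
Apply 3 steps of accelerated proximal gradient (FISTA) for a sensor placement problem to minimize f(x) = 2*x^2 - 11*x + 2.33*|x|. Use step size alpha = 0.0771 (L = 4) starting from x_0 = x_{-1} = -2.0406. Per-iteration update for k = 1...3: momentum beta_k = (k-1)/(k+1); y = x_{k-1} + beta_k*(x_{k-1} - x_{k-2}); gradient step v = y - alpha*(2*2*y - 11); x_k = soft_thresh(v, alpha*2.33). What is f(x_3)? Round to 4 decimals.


FISTA on f(x) = 2*x^2 - 11*x + 2.33*|x|
L = 4, alpha = 0.0771
Iteration 1: beta = 0.0, y = -2.0406 + 0.0*(-2.0406 + 2.0406) = -2.0406
  grad(y) = -19.1624, v = y - alpha*grad = -0.5632
  prox(v) = soft_thresh(-0.5632, 0.1796) = -0.3835
Iteration 2: beta = 0.3333, y = -0.3835 + 0.3333*(-0.3835 + 2.0406) = 0.1688
  grad(y) = -10.3247, v = y - alpha*grad = 0.9649
  prox(v) = soft_thresh(0.9649, 0.1796) = 0.7852
Iteration 3: beta = 0.5, y = 0.7852 + 0.5*(0.7852 + 0.3835) = 1.3696
  grad(y) = -5.5217, v = y - alpha*grad = 1.7953
  prox(v) = soft_thresh(1.7953, 0.1796) = 1.6157
f(x_3) = 2*1.6157^2 - 11*1.6157 + 2.33*|1.6157| = -8.7871


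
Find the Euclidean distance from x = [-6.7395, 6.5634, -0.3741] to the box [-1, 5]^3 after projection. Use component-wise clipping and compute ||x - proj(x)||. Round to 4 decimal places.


Project each component onto [-1, 5].
clip(-6.7395) = -1.0, clip(6.5634) = 5.0, clip(-0.3741) = -0.3741
Projection = [-1.0, 5.0, -0.3741]
Squared diffs: [32.9419, 2.4442, 0.0]
Distance = sqrt(35.3861) = 5.9486


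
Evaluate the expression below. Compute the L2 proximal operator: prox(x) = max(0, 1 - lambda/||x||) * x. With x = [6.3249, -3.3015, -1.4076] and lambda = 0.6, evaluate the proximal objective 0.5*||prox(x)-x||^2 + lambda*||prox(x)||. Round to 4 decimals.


Step 1: Compute ||x||.
||x|| = 7.2722
Step 2: Compute scaling factor.
scale = max(0, 1 - 0.6/7.2722) = 0.9175
Step 3: prox(x) = [5.8031, -3.0291, -1.2915]
||prox(x)|| = 6.6722
Step 4: Proximal objective.
0.5*||prox-x||^2 = 0.18
lambda*||prox|| = 4.0033
Total = 4.1833


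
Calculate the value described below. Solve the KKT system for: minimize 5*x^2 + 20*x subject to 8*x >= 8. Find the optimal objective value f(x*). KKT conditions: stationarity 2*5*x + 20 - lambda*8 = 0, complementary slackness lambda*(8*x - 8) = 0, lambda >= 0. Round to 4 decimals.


Step 1: Try lambda = 0 (constraint inactive).
x_unc = -20/(2*5) = -2.0
Check: 8*-2.0 = -16.0 < 8 -- violated!
Step 2: Constraint must be active: 8*x = 8
x* = 8/8 = 1.0
lambda = (2*5*1.0 + 20)/8 = 3.75
Step 3: Compute optimal value.
f(x*) = 5*1.0^2 + 20*1.0 = 25.0


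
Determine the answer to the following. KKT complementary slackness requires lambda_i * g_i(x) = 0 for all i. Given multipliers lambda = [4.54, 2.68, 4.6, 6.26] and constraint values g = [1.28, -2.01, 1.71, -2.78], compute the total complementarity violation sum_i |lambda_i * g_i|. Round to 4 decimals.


KKT complementary slackness check:
lambda_1 * g_1 = 4.54 * 1.28 = 5.8112
lambda_2 * g_2 = 2.68 * -2.01 = -5.3868
lambda_3 * g_3 = 4.6 * 1.71 = 7.866
lambda_4 * g_4 = 6.26 * -2.78 = -17.4028
Total violation = 5.8112 + 5.3868 + 7.866 + 17.4028 = 36.4668


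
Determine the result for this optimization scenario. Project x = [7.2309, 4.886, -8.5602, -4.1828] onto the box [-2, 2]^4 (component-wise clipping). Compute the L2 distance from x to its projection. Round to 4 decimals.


Project each component onto [-2, 2].
clip(7.2309) = 2.0, clip(4.886) = 2.0, clip(-8.5602) = -2.0, clip(-4.1828) = -2.0
Projection = [2.0, 2.0, -2.0, -2.0]
Squared diffs: [27.3623, 8.329, 43.0362, 4.7646]
Distance = sqrt(83.4921) = 9.1374


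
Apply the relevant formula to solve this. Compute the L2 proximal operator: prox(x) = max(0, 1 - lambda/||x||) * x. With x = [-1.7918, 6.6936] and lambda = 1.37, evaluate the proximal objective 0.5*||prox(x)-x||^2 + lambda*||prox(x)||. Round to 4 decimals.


Step 1: Compute ||x||.
||x|| = 6.9293
Step 2: Compute scaling factor.
scale = max(0, 1 - 1.37/6.9293) = 0.8023
Step 3: prox(x) = [-1.4375, 5.3702]
||prox(x)|| = 5.5593
Step 4: Proximal objective.
0.5*||prox-x||^2 = 0.9385
lambda*||prox|| = 7.6162
Total = 8.5547


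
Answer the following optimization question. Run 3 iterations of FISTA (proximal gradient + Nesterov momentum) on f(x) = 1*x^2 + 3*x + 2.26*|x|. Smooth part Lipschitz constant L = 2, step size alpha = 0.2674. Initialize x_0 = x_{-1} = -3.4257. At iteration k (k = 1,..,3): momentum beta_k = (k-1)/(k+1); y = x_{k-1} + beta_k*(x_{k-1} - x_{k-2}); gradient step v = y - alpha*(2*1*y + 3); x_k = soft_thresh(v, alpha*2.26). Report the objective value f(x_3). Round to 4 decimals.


FISTA on f(x) = 1*x^2 + 3*x + 2.26*|x|
L = 2, alpha = 0.2674
Iteration 1: beta = 0.0, y = -3.4257 + 0.0*(-3.4257 + 3.4257) = -3.4257
  grad(y) = -3.8514, v = y - alpha*grad = -2.3958
  prox(v) = soft_thresh(-2.3958, 0.6043) = -1.7915
Iteration 2: beta = 0.3333, y = -1.7915 + 0.3333*(-1.7915 + 3.4257) = -1.2468
  grad(y) = 0.5064, v = y - alpha*grad = -1.3822
  prox(v) = soft_thresh(-1.3822, 0.6043) = -0.7779
Iteration 3: beta = 0.5, y = -0.7779 + 0.5*(-0.7779 + 1.7915) = -0.2711
  grad(y) = 2.4579, v = y - alpha*grad = -0.9283
  prox(v) = soft_thresh(-0.9283, 0.6043) = -0.324
f(x_3) = 1*(-0.324)^2 + 3*(-0.324) + 2.26*|-0.324| = -0.1348


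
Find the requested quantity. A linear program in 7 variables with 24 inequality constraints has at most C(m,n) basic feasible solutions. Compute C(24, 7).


Each vertex corresponds to some choice of n active constraints out of m, so the number of vertices is at most C(m, n) = m! / (n!(m-n)!).
m = 24, n = 7
Numerator: 24 * 23 * 22 * 21 * 20 * 19 * 18
Denominator: 7! = 5040
C(24, 7) = 346104


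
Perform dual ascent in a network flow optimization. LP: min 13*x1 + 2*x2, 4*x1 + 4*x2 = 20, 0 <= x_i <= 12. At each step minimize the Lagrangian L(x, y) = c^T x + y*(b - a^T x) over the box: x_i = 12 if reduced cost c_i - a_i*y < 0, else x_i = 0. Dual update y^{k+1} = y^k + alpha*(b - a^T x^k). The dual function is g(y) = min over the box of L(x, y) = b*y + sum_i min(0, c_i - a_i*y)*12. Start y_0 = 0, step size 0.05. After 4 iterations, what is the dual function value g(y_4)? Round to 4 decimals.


Dual ascent for LP: min 13*x1 + 2*x2, 4*x1 + 4*x2 = 20, 0 <= x_i <= 12
Step 1: y^k = 0.0, reduced costs: (13.0, 2.0)
  x^k = (0.0, 0.0), subgradient = b - a^T x = 20.0
  y^{k+1} = 0.0 + 0.05*20.0 = 1.0
Step 2: y^k = 1.0, reduced costs: (9.0, -2.0)
  x^k = (0.0, 12.0), subgradient = b - a^T x = -28.0
  y^{k+1} = 1.0 + 0.05*-28.0 = -0.4
Step 3: y^k = -0.4, reduced costs: (14.6, 3.6)
  x^k = (0.0, 0.0), subgradient = b - a^T x = 20.0
  y^{k+1} = -0.4 + 0.05*20.0 = 0.6
Step 4: y^k = 0.6, reduced costs: (10.6, -0.4)
  x^k = (0.0, 12.0), subgradient = b - a^T x = -28.0
  y^{k+1} = 0.6 + 0.05*-28.0 = -0.8
Dual objective at y_4 = -0.8: reduced costs (16.2, 5.2), box minimizer x = (0.0, 0.0)
g(y_4) = b*y + (c1 - a1*y)*x1 + (c2 - a2*y)*x2 = 20*(-0.8) + 16.2*0.0 + 5.2*0.0 = -16.0 + 0.0 + 0.0 = -16.0


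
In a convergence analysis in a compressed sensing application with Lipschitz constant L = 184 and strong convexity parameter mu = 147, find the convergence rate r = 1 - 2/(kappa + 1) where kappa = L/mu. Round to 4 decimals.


Step 1: Compute the condition number.
kappa = L/mu = 184/147 = 1.2517
Step 2: Compute the convergence rate.
r = 1 - 2/(kappa + 1) = 1 - 2*mu/(L + mu) = (L - mu)/(L + mu) = 37/331 = 0.1118


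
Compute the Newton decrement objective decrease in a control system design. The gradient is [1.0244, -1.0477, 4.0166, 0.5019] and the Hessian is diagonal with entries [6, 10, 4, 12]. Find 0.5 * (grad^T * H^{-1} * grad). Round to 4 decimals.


Step 1: H is diagonal, so H^(-1) * g = [0.1707, -0.1048, 1.0042, 0.0418].
Step 2: g^T H^(-1) g = sum_i g_i^2 / H_ii
  = (1.0244)^2/6 + (-1.0477)^2/10 + (4.0166)^2/4 + (0.5019)^2/12
  = 0.1749 + 0.1098 + 4.0333 + 0.021 = 4.3389
Step 3: Objective decrease = 0.5 * g^T H^(-1) g = 2.1695


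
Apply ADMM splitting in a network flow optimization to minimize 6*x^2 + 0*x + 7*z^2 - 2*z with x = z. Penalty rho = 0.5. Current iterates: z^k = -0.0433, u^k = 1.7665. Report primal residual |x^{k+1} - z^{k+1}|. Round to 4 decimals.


ADMM iteration with rho = 0.5, z^k = -0.0433, u^k = 1.7665
Step 1: x-update.
Minimize 6*x^2 + 0*x + (0.5/2)*(x + 0.0433 + 1.7665)^2
FOC: (2*6 + 0.5)*x = 0 + 0.5*(-0.0433 - 1.7665)
x^{k+1} = -0.0724
Step 2: z-update.
Minimize 7*z^2 - 2*z + (0.5/2)*(-0.0724 - z + 1.7665)^2
FOC: (2*7 + 0.5)*z = 2 + 0.5*(-0.0724 + 1.7665)
z^{k+1} = 0.1963
Step 3: u-update.
u^{k+1} = 1.7665 - 0.0724 - 0.1963 = 1.4978
Step 4: Primal residual = |-0.0724 - 0.1963| = 0.2687


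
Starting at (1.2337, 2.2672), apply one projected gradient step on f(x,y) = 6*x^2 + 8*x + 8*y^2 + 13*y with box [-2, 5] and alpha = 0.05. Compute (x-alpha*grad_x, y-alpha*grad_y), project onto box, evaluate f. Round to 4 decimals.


Step 1: Compute gradient at (1.2337, 2.2672).
grad_x = 2*6*1.2337 + 8 = 22.8044
grad_y = 2*8*2.2672 + 13 = 49.2752
Step 2: Gradient step.
x_raw = 1.2337 - 0.05*22.8044 = 0.0935
y_raw = 2.2672 - 0.05*49.2752 = -0.1966
Step 3: Project onto [-2, 5].
x_proj = clip(0.0935) = 0.0935
y_proj = clip(-0.1966) = -0.1966
Step 4: Evaluate f.
f(0.0935, -0.1966) = -1.4459


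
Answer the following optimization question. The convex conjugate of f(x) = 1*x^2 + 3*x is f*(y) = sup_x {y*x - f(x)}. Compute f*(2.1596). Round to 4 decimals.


f*(y) = sup_x {y*x - a*x^2 - b*x} = sup_x {(y-b)*x - a*x^2}
FOC: (y - b) - 2a*x = 0 => x* = (y - b)/(2a)
x* = (2.1596 - 3)/(2*1) = -0.4202
f*(2.1596) = (y-b)^2/(4a) = (2.1596 - 3)^2/(4*1)
= 0.7063/4 = 0.1766


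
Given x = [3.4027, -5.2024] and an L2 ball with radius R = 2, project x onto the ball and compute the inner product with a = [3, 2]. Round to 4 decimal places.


Step 1: Compute ||x|| (intermediates to 6 decimals).
||x|| = sqrt(3.4027^2 + (-5.2024)^2) = 6.216376
Step 2: Project.
Since ||x|| > R, scale = R/||x|| = 2/6.216376 = 0.321731, proj(x) = scale * x
proj(x) = [1.094754, -1.673773]
Step 3: Dot product.
a^T * proj(x) = 3*1.094754 + 2*(-1.673773) = -0.0633


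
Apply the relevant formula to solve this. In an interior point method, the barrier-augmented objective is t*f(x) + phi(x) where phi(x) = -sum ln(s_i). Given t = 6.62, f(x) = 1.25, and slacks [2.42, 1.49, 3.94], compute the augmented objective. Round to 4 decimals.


Step 1: Compute log-barrier.
ln values: [0.8838, 0.3988, 1.3712]
phi = -(0.8838 + 0.3988 + 1.3712) = -2.6537
Step 2: Compute augmented objective.
t*f(x) = 6.62*1.25 = 8.275
Total = 8.275 - 2.6537 = 5.6213


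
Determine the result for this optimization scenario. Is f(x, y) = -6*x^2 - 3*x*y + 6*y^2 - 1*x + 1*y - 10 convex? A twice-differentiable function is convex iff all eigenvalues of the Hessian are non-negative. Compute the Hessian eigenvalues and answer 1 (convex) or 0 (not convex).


The Hessian of f(x,y) = -6*x^2 - 3*x*y + 6*y^2 - 1*x + 1*y - 10 is:
H = [[-12, -3], [-3, 12]]
Trace = -12 + 12 = 0
Determinant = -12*12 - (-3)^2 = -153
Discriminant = (0)^2 - 4*-153 = 612.0
Eigenvalues: lambda_1 = -12.3693, lambda_2 = 12.3693
The function is not convex.

0


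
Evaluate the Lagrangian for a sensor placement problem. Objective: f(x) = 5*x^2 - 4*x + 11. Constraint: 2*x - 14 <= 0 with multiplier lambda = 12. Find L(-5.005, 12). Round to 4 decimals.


Step 1: Evaluate f(x).
f(-5.005) = 5*(-5.005)^2 - 4*(-5.005) + 11 = 156.2701
Step 2: Evaluate g(x).
g(-5.005) = 2*-5.005 - 14 = -24.01
Step 3: Compute Lagrangian.
L = 156.2701 + 12*-24.01 = -131.8499


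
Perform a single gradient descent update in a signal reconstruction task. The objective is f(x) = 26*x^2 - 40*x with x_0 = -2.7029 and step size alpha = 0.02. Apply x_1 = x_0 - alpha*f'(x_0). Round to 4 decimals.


We compute the gradient at x_0 and apply the update.
f'(x) = 52*x - 40
f'(-2.7029) = 52*-2.7029 - 40 = -180.5508
x_1 = -2.7029 - 0.02*-180.5508 = 0.9081


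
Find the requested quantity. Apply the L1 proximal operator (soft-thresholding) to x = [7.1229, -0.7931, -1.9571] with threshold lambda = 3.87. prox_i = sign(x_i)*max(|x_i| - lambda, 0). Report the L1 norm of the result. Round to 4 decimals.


Soft-thresholding with lambda = 3.87:
prox(7.1229) = sign(7.1229)*max(|7.1229| - 3.87, 0) = 3.2529
prox(-0.7931) = sign(-0.7931)*max(|-0.7931| - 3.87, 0) = 0.0
prox(-1.9571) = sign(-1.9571)*max(|-1.9571| - 3.87, 0) = 0.0
prox(x) = [3.2529, 0.0, 0.0]
||prox(x)||_1 = 3.2529 + 0.0 + 0.0 = 3.2529


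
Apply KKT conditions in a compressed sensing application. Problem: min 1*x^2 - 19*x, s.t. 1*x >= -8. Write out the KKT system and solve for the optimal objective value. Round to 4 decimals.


Step 1: Try lambda = 0 (constraint inactive).
Stationarity: 2*1*x - 19 = 0
x* = 19/(2*1) = 9.5
Check constraint: 1*9.5 = 9.5 >= -8 -- satisfied.
Step 2: Compute optimal value.
f(x*) = 1*9.5^2 - 19*9.5 = -90.25


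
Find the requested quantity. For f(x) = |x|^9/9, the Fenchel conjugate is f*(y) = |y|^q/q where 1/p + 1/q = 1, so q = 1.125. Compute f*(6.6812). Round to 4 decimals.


The conjugate exponent q satisfies 1/p + 1/q = 1.
p = 9, so q = 9/(9 - 1) = 1.125
|y|^q = 6.6812^1.125 = 8.4715
f*(6.6812) = 8.4715 / 1.125 = 7.5302


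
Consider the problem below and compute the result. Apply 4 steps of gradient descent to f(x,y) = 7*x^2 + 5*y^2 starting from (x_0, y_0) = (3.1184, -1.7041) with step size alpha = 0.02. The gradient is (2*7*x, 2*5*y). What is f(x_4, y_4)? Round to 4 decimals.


Gradient descent on f(x,y) = 7*x^2 + 5*y^2.
Starting point: (3.1184, -1.7041), alpha = 0.02
Step 1: grad_x = 2*7*3.1184 = 43.6576, grad_y = 2*5*-1.7041 = -17.041
  x_1 = 3.1184 - 0.02*43.6576 = 2.2452
  y_1 = -1.7041 - 0.02*-17.041 = -1.3633
Step 2: grad_x = 2*7*2.2452 = 31.4335, grad_y = 2*5*-1.3633 = -13.6328
  x_2 = 2.2452 - 0.02*31.4335 = 1.6166
  y_2 = -1.3633 - 0.02*-13.6328 = -1.0906
Step 3: grad_x = 2*7*1.6166 = 22.6321, grad_y = 2*5*-1.0906 = -10.9062
  x_3 = 1.6166 - 0.02*22.6321 = 1.1639
  y_3 = -1.0906 - 0.02*-10.9062 = -0.8725
Step 4: grad_x = 2*7*1.1639 = 16.2951, grad_y = 2*5*-0.8725 = -8.725
  x_4 = 1.1639 - 0.02*16.2951 = 0.838
  y_4 = -0.8725 - 0.02*-8.725 = -0.698
f(0.838, -0.698) = 7*0.838^2 + 5*(-0.698)^2 = 7.3521


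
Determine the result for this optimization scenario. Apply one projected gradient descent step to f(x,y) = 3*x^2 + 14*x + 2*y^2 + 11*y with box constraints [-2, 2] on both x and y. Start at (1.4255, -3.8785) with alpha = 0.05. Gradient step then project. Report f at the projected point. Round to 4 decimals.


Step 1: Compute gradient at (1.4255, -3.8785).
grad_x = 2*3*1.4255 + 14 = 22.553
grad_y = 2*2*-3.8785 + 11 = -4.514
Step 2: Gradient step.
x_raw = 1.4255 - 0.05*22.553 = 0.2979
y_raw = -3.8785 - 0.05*-4.514 = -3.6528
Step 3: Project onto [-2, 2].
x_proj = clip(0.2979) = 0.2979
y_proj = clip(-3.6528) = -2.0
Step 4: Evaluate f.
f(0.2979, -2.0) = -9.564


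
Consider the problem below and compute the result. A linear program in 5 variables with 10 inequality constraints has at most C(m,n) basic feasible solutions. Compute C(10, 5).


Each vertex corresponds to some choice of n active constraints out of m, so the number of vertices is at most C(m, n) = m! / (n!(m-n)!).
m = 10, n = 5
Numerator: 10 * 9 * 8 * 7 * 6
Denominator: 5! = 120
C(10, 5) = 252


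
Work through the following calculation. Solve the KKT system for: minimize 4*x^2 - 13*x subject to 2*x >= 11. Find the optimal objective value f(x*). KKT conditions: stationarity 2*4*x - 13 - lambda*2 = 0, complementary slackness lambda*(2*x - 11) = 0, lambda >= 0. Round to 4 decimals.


Step 1: Try lambda = 0 (constraint inactive).
x_unc = 13/(2*4) = 1.625
Check: 2*1.625 = 3.25 < 11 -- violated!
Step 2: Constraint must be active: 2*x = 11
x* = 11/2 = 5.5
lambda = (2*4*5.5 - 13)/2 = 15.5
Step 3: Compute optimal value.
f(x*) = 4*5.5^2 - 13*5.5 = 49.5


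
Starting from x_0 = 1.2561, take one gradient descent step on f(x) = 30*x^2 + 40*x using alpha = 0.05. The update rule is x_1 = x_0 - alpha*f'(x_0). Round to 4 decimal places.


We compute the gradient at x_0 and apply the update.
f'(x) = 60*x + 40
f'(1.2561) = 60*1.2561 + 40 = 115.366
x_1 = 1.2561 - 0.05*115.366 = -4.5122


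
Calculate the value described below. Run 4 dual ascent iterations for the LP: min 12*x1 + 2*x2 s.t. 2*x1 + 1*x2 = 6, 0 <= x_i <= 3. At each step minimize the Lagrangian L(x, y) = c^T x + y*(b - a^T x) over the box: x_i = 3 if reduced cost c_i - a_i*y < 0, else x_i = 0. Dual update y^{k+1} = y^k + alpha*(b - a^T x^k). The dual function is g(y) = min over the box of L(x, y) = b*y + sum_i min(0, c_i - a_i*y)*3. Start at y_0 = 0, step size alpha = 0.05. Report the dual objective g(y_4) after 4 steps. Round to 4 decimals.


Dual ascent for LP: min 12*x1 + 2*x2, 2*x1 + 1*x2 = 6, 0 <= x_i <= 3
Step 1: y^k = 0.0, reduced costs: (12.0, 2.0)
  x^k = (0.0, 0.0), subgradient = b - a^T x = 6.0
  y^{k+1} = 0.0 + 0.05*6.0 = 0.3
Step 2: y^k = 0.3, reduced costs: (11.4, 1.7)
  x^k = (0.0, 0.0), subgradient = b - a^T x = 6.0
  y^{k+1} = 0.3 + 0.05*6.0 = 0.6
Step 3: y^k = 0.6, reduced costs: (10.8, 1.4)
  x^k = (0.0, 0.0), subgradient = b - a^T x = 6.0
  y^{k+1} = 0.6 + 0.05*6.0 = 0.9
Step 4: y^k = 0.9, reduced costs: (10.2, 1.1)
  x^k = (0.0, 0.0), subgradient = b - a^T x = 6.0
  y^{k+1} = 0.9 + 0.05*6.0 = 1.2
Dual objective at y_4 = 1.2: reduced costs (9.6, 0.8), box minimizer x = (0.0, 0.0)
g(y_4) = b*y + (c1 - a1*y)*x1 + (c2 - a2*y)*x2 = 6*1.2 + 9.6*0.0 + 0.8*0.0 = 7.2 + 0.0 + 0.0 = 7.2


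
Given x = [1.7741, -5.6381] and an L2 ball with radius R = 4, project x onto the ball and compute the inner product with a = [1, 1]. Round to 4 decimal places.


Step 1: Compute ||x|| (intermediates to 6 decimals).
||x|| = sqrt(1.7741^2 + (-5.6381)^2) = 5.910635
Step 2: Project.
Since ||x|| > R, scale = R/||x|| = 4/5.910635 = 0.676746, proj(x) = scale * x
proj(x) = [1.200615, -3.815562]
Step 3: Dot product.
a^T * proj(x) = 1*1.200615 + 1*(-3.815562) = -2.6149


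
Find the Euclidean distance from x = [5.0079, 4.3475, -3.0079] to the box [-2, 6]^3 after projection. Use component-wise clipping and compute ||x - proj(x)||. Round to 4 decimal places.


Project each component onto [-2, 6].
clip(5.0079) = 5.0079, clip(4.3475) = 4.3475, clip(-3.0079) = -2.0
Projection = [5.0079, 4.3475, -2.0]
Squared diffs: [0.0, 0.0, 1.0159]
Distance = sqrt(1.0159) = 1.0079


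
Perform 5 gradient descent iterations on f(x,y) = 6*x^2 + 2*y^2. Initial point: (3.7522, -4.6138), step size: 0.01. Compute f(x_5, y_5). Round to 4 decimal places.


Gradient descent on f(x,y) = 6*x^2 + 2*y^2.
Starting point: (3.7522, -4.6138), alpha = 0.01
Step 1: grad_x = 2*6*3.7522 = 45.0264, grad_y = 2*2*-4.6138 = -18.4552
  x_1 = 3.7522 - 0.01*45.0264 = 3.3019
  y_1 = -4.6138 - 0.01*-18.4552 = -4.4292
Step 2: grad_x = 2*6*3.3019 = 39.6232, grad_y = 2*2*-4.4292 = -17.717
  x_2 = 3.3019 - 0.01*39.6232 = 2.9057
  y_2 = -4.4292 - 0.01*-17.717 = -4.2521
Step 3: grad_x = 2*6*2.9057 = 34.8684, grad_y = 2*2*-4.2521 = -17.0083
  x_3 = 2.9057 - 0.01*34.8684 = 2.557
  y_3 = -4.2521 - 0.01*-17.0083 = -4.082
Step 4: grad_x = 2*6*2.557 = 30.6842, grad_y = 2*2*-4.082 = -16.328
  x_4 = 2.557 - 0.01*30.6842 = 2.2502
  y_4 = -4.082 - 0.01*-16.328 = -3.9187
Step 5: grad_x = 2*6*2.2502 = 27.0021, grad_y = 2*2*-3.9187 = -15.6749
  x_5 = 2.2502 - 0.01*27.0021 = 1.9802
  y_5 = -3.9187 - 0.01*-15.6749 = -3.762
f(1.9802, -3.762) = 6*1.9802^2 + 2*(-3.762)^2 = 51.8309


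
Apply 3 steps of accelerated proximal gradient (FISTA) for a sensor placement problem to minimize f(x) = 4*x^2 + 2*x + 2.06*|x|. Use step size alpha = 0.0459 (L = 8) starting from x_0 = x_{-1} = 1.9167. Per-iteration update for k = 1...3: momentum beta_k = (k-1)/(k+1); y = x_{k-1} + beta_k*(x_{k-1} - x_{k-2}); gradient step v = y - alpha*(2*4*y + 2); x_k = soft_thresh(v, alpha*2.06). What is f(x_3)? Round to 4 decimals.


FISTA on f(x) = 4*x^2 + 2*x + 2.06*|x|
L = 8, alpha = 0.0459
Iteration 1: beta = 0.0, y = 1.9167 + 0.0*(1.9167 - 1.9167) = 1.9167
  grad(y) = 17.3336, v = y - alpha*grad = 1.1211
  prox(v) = soft_thresh(1.1211, 0.0946) = 1.0265
Iteration 2: beta = 0.3333, y = 1.0265 + 0.3333*(1.0265 - 1.9167) = 0.7298
  grad(y) = 7.8385, v = y - alpha*grad = 0.37
  prox(v) = soft_thresh(0.37, 0.0946) = 0.2755
Iteration 3: beta = 0.5, y = 0.2755 + 0.5*(0.2755 - 1.0265) = -0.1001
  grad(y) = 1.1995, v = y - alpha*grad = -0.1551
  prox(v) = soft_thresh(-0.1551, 0.0946) = -0.0606
f(x_3) = 4*(-0.0606)^2 + 2*(-0.0606) + 2.06*|-0.0606| = 0.0183


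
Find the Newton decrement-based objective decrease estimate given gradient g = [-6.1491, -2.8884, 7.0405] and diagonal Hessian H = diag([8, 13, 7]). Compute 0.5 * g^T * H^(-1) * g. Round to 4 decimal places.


Step 1: H is diagonal, so H^(-1) * g = [-0.7686, -0.2222, 1.0058].
Step 2: g^T H^(-1) g = sum_i g_i^2 / H_ii
  = (-6.1491)^2/8 + (-2.8884)^2/13 + (7.0405)^2/7
  = 4.7264 + 0.6418 + 7.0812 = 12.4494
Step 3: Objective decrease = 0.5 * g^T H^(-1) g = 6.2247


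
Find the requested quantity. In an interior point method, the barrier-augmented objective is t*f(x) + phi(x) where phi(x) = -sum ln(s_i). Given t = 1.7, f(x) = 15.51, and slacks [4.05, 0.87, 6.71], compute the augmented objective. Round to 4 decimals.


Step 1: Compute log-barrier.
ln values: [1.3987, -0.1393, 1.9036]
phi = -(1.3987 - 0.1393 + 1.9036) = -3.1631
Step 2: Compute augmented objective.
t*f(x) = 1.7*15.51 = 26.367
Total = 26.367 - 3.1631 = 23.2039


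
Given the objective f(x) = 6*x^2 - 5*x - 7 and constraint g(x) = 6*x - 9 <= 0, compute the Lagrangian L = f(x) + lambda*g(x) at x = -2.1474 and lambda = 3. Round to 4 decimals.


Step 1: Evaluate f(x).
f(-2.1474) = 6*(-2.1474)^2 - 5*(-2.1474) - 7 = 31.405
Step 2: Evaluate g(x).
g(-2.1474) = 6*-2.1474 - 9 = -21.8844
Step 3: Compute Lagrangian.
L = 31.405 + 3*-21.8844 = -34.2482


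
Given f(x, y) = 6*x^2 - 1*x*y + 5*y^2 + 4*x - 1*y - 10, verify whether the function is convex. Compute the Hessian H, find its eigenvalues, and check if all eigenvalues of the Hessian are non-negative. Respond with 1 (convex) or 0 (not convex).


The Hessian of f(x,y) = 6*x^2 - 1*x*y + 5*y^2 + 4*x - 1*y - 10 is:
H = [[12, -1], [-1, 10]]
Trace = 12 + 10 = 22
Determinant = 12*10 - (-1)^2 = 119
Discriminant = (22)^2 - 4*119 = 8.0
Eigenvalues: lambda_1 = 9.5858, lambda_2 = 12.4142
The function is convex.

1


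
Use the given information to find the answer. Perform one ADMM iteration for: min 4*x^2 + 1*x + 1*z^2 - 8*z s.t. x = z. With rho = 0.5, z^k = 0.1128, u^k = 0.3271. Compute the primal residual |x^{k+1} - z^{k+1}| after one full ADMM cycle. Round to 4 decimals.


ADMM iteration with rho = 0.5, z^k = 0.1128, u^k = 0.3271
Step 1: x-update.
Minimize 4*x^2 + 1*x + (0.5/2)*(x - 0.1128 + 0.3271)^2
FOC: (2*4 + 0.5)*x = -1 + 0.5*(0.1128 - 0.3271)
x^{k+1} = -0.1303
Step 2: z-update.
Minimize 1*z^2 - 8*z + (0.5/2)*(-0.1303 - z + 0.3271)^2
FOC: (2*1 + 0.5)*z = 8 + 0.5*(-0.1303 + 0.3271)
z^{k+1} = 3.2394
Step 3: u-update.
u^{k+1} = 0.3271 - 0.1303 - 3.2394 = -3.0425
Step 4: Primal residual = |-0.1303 - 3.2394| = 3.3696


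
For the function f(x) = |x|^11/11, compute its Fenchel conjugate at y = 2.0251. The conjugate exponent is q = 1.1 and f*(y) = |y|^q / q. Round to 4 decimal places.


The conjugate exponent q satisfies 1/p + 1/q = 1.
p = 11, so q = 11/(11 - 1) = 1.1
|y|^q = 2.0251^1.1 = 2.1732
f*(2.0251) = 2.1732 / 1.1 = 1.9756


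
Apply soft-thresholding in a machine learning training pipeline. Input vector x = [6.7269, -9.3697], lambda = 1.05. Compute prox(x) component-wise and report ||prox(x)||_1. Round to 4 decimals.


Soft-thresholding with lambda = 1.05:
prox(6.7269) = sign(6.7269)*max(|6.7269| - 1.05, 0) = 5.6769
prox(-9.3697) = sign(-9.3697)*max(|-9.3697| - 1.05, 0) = -8.3197
prox(x) = [5.6769, -8.3197]
||prox(x)||_1 = 5.6769 + 8.3197 = 13.9966


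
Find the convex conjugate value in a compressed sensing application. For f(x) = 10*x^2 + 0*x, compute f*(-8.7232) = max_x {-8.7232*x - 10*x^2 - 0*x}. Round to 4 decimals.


f*(y) = sup_x {y*x - a*x^2 - b*x} = sup_x {(y-b)*x - a*x^2}
FOC: (y - b) - 2a*x = 0 => x* = (y - b)/(2a)
x* = (-8.7232 - 0)/(2*10) = -0.4362
f*(-8.7232) = (y-b)^2/(4a) = (-8.7232 - 0)^2/(4*10)
= 76.0942/40 = 1.9024


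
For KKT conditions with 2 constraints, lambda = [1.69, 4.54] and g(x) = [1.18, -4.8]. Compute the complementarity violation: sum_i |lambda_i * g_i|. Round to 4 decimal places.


KKT complementary slackness check:
lambda_1 * g_1 = 1.69 * 1.18 = 1.9942
lambda_2 * g_2 = 4.54 * -4.8 = -21.792
Total violation = 1.9942 + 21.792 = 23.7862


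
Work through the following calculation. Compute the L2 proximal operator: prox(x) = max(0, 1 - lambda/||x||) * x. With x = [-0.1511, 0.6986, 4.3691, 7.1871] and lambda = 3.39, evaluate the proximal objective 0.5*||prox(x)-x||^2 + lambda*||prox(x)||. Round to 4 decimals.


Step 1: Compute ||x||.
||x|| = 8.4412
Step 2: Compute scaling factor.
scale = max(0, 1 - 3.39/8.4412) = 0.5984
Step 3: prox(x) = [-0.0904, 0.418, 2.6145, 4.3008]
||prox(x)|| = 5.0512
Step 4: Proximal objective.
0.5*||prox-x||^2 = 5.7461
lambda*||prox|| = 17.1236
Total = 22.8697


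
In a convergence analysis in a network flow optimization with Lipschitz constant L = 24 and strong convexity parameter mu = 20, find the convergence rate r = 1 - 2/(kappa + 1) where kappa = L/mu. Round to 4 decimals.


Step 1: Compute the condition number.
kappa = L/mu = 24/20 = 1.2
Step 2: Compute the convergence rate.
r = 1 - 2/(kappa + 1) = 1 - 2*mu/(L + mu) = (L - mu)/(L + mu) = 4/44 = 0.0909


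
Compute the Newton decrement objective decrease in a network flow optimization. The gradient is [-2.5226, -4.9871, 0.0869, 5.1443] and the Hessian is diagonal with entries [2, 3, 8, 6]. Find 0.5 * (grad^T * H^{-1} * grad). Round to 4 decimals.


Step 1: H is diagonal, so H^(-1) * g = [-1.2613, -1.6624, 0.0109, 0.8574].
Step 2: g^T H^(-1) g = sum_i g_i^2 / H_ii
  = (-2.5226)^2/2 + (-4.9871)^2/3 + (0.0869)^2/8 + (5.1443)^2/6
  = 3.1818 + 8.2904 + 0.0009 + 4.4106 = 15.8837
Step 3: Objective decrease = 0.5 * g^T H^(-1) g = 7.9419


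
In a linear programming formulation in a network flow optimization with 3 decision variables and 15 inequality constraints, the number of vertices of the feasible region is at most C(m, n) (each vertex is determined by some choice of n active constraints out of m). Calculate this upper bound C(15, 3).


Each vertex corresponds to some choice of n active constraints out of m, so the number of vertices is at most C(m, n) = m! / (n!(m-n)!).
m = 15, n = 3
Numerator: 15 * 14 * 13
Denominator: 3! = 6
C(15, 3) = 455


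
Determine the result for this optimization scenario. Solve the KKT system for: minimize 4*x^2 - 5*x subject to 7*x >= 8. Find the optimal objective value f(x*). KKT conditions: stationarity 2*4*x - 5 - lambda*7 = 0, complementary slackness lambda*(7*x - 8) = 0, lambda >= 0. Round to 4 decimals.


Step 1: Try lambda = 0 (constraint inactive).
x_unc = 5/(2*4) = 0.625
Check: 7*0.625 = 4.375 < 8 -- violated!
Step 2: Constraint must be active: 7*x = 8
x* = 8/7 = 1.1429 (rounded; the exact value 8/7 is used below)
lambda = (2*4*(8/7) - 5)/7 = 0.5918
Step 3: Compute optimal value.
f(x*) = 4*(8/7)^2 - 5*(8/7) = -0.4898


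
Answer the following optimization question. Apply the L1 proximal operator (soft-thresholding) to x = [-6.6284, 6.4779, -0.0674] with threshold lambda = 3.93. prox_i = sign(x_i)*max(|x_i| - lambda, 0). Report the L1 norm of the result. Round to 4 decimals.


Soft-thresholding with lambda = 3.93:
prox(-6.6284) = sign(-6.6284)*max(|-6.6284| - 3.93, 0) = -2.6984
prox(6.4779) = sign(6.4779)*max(|6.4779| - 3.93, 0) = 2.5479
prox(-0.0674) = sign(-0.0674)*max(|-0.0674| - 3.93, 0) = 0.0
prox(x) = [-2.6984, 2.5479, 0.0]
||prox(x)||_1 = 2.6984 + 2.5479 + 0.0 = 5.2463


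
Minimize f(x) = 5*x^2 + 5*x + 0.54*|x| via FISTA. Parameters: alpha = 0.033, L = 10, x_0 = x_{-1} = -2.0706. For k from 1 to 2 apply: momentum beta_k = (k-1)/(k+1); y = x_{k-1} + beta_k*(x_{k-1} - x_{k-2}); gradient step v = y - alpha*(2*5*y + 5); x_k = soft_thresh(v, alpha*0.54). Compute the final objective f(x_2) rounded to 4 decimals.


FISTA on f(x) = 5*x^2 + 5*x + 0.54*|x|
L = 10, alpha = 0.033
Iteration 1: beta = 0.0, y = -2.0706 + 0.0*(-2.0706 + 2.0706) = -2.0706
  grad(y) = -15.706, v = y - alpha*grad = -1.5523
  prox(v) = soft_thresh(-1.5523, 0.0178) = -1.5345
Iteration 2: beta = 0.3333, y = -1.5345 + 0.3333*(-1.5345 + 2.0706) = -1.3558
  grad(y) = -8.5578, v = y - alpha*grad = -1.0734
  prox(v) = soft_thresh(-1.0734, 0.0178) = -1.0555
f(x_2) = 5*(-1.0555)^2 + 5*(-1.0555) + 0.54*|-1.0555| = 0.8632


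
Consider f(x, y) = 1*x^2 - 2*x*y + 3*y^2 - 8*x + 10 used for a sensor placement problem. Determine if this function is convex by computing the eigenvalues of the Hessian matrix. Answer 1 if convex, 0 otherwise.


The Hessian of f(x,y) = 1*x^2 - 2*x*y + 3*y^2 - 8*x + 10 is:
H = [[2, -2], [-2, 6]]
Trace = 2 + 6 = 8
Determinant = 2*6 - (-2)^2 = 8
Discriminant = (8)^2 - 4*8 = 32.0
Eigenvalues: lambda_1 = 1.1716, lambda_2 = 6.8284
The function is convex.

1


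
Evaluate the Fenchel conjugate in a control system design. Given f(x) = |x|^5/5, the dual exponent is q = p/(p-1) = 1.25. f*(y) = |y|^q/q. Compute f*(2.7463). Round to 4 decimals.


The conjugate exponent q satisfies 1/p + 1/q = 1.
p = 5, so q = 5/(5 - 1) = 1.25
|y|^q = 2.7463^1.25 = 3.5354
f*(2.7463) = 3.5354 / 1.25 = 2.8283


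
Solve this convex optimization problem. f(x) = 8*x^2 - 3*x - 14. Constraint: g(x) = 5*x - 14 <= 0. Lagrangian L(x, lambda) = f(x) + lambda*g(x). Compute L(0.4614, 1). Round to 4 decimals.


Step 1: Evaluate f(x).
f(0.4614) = 8*0.4614^2 - 3*0.4614 - 14 = -13.6811
Step 2: Evaluate g(x).
g(0.4614) = 5*0.4614 - 14 = -11.693
Step 3: Compute Lagrangian.
L = -13.6811 + 1*-11.693 = -25.3741


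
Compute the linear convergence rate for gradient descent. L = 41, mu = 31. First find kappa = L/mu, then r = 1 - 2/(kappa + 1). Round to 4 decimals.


Step 1: Compute the condition number.
kappa = L/mu = 41/31 = 1.3226
Step 2: Compute the convergence rate.
r = 1 - 2/(kappa + 1) = 1 - 2*mu/(L + mu) = (L - mu)/(L + mu) = 10/72 = 0.1389


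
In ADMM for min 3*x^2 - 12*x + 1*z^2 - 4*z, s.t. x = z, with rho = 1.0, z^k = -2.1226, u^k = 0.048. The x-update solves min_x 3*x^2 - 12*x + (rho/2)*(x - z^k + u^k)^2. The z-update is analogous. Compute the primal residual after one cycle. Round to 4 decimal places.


ADMM iteration with rho = 1.0, z^k = -2.1226, u^k = 0.048
Step 1: x-update.
Minimize 3*x^2 - 12*x + (1.0/2)*(x + 2.1226 + 0.048)^2
FOC: (2*3 + 1.0)*x = 12 + 1.0*(-2.1226 - 0.048)
x^{k+1} = 1.4042
Step 2: z-update.
Minimize 1*z^2 - 4*z + (1.0/2)*(1.4042 - z + 0.048)^2
FOC: (2*1 + 1.0)*z = 4 + 1.0*(1.4042 + 0.048)
z^{k+1} = 1.8174
Step 3: u-update.
u^{k+1} = 0.048 + 1.4042 - 1.8174 = -0.3652
Step 4: Primal residual = |1.4042 - 1.8174| = 0.4132


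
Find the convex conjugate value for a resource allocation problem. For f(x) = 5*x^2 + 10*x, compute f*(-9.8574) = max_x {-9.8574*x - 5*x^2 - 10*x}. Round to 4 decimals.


f*(y) = sup_x {y*x - a*x^2 - b*x} = sup_x {(y-b)*x - a*x^2}
FOC: (y - b) - 2a*x = 0 => x* = (y - b)/(2a)
x* = (-9.8574 - 10)/(2*5) = -1.9857
f*(-9.8574) = (y-b)^2/(4a) = (-9.8574 - 10)^2/(4*5)
= 394.3163/20 = 19.7158


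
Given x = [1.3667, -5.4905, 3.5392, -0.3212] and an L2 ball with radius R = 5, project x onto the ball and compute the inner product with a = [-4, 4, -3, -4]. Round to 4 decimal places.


Step 1: Compute ||x|| (intermediates to 6 decimals).
||x|| = sqrt(1.3667^2 + (-5.4905)^2 + 3.5392^2 + (-0.3212)^2) = 6.681509
Step 2: Project.
Since ||x|| > R, scale = R/||x|| = 5/6.681509 = 0.748334, proj(x) = scale * x
proj(x) = [1.022748, -4.108728, 2.648504, -0.240365]
Step 3: Dot product.
a^T * proj(x) = -4*1.022748 + 4*(-4.108728) - 3*2.648504 - 4*(-0.240365) = -27.51


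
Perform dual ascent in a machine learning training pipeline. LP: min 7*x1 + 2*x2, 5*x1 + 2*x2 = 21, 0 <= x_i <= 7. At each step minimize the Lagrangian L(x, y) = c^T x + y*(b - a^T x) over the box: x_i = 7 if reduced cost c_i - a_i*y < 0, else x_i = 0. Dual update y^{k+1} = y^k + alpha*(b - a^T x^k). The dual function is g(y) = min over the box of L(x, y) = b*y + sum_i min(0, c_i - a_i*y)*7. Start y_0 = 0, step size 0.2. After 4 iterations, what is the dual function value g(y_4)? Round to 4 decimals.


Dual ascent for LP: min 7*x1 + 2*x2, 5*x1 + 2*x2 = 21, 0 <= x_i <= 7
Step 1: y^k = 0.0, reduced costs: (7.0, 2.0)
  x^k = (0.0, 0.0), subgradient = b - a^T x = 21.0
  y^{k+1} = 0.0 + 0.2*21.0 = 4.2
Step 2: y^k = 4.2, reduced costs: (-14.0, -6.4)
  x^k = (7.0, 7.0), subgradient = b - a^T x = -28.0
  y^{k+1} = 4.2 + 0.2*-28.0 = -1.4
Step 3: y^k = -1.4, reduced costs: (14.0, 4.8)
  x^k = (0.0, 0.0), subgradient = b - a^T x = 21.0
  y^{k+1} = -1.4 + 0.2*21.0 = 2.8
Step 4: y^k = 2.8, reduced costs: (-7.0, -3.6)
  x^k = (7.0, 7.0), subgradient = b - a^T x = -28.0
  y^{k+1} = 2.8 + 0.2*-28.0 = -2.8
Dual objective at y_4 = -2.8: reduced costs (21.0, 7.6), box minimizer x = (0.0, 0.0)
g(y_4) = b*y + (c1 - a1*y)*x1 + (c2 - a2*y)*x2 = 21*(-2.8) + 21.0*0.0 + 7.6*0.0 = -58.8 + 0.0 + 0.0 = -58.8
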